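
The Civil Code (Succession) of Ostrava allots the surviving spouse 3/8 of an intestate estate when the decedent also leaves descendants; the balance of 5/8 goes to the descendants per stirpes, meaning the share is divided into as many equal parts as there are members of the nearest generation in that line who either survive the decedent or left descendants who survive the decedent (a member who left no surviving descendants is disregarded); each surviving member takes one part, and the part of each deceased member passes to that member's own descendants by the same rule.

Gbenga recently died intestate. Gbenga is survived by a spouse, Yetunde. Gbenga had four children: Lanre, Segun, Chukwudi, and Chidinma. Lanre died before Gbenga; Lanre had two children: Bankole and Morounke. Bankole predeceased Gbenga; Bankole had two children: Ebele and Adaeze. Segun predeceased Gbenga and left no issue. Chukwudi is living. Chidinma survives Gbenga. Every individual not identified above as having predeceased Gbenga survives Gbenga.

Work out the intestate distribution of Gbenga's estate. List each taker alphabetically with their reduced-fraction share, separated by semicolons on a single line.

Adaeze 5/96; Chidinma 5/24; Chukwudi 5/24; Ebele 5/96; Morounke 5/48; Yetunde 3/8

Yetunde, as surviving spouse, takes 3/8.
The remaining 5/8 passes to Gbenga's descendants per stirpes.
Segun left no surviving issue, so that branch lapses and is disregarded.
The 5/8 is divided into 3 equal shares of 5/24 among Lanre, Chukwudi, Chidinma.
Lanre predeceased; the 5/24 allotted to Lanre's branch passes to Lanre's issue by representation.
The 5/24 is divided into 2 equal shares of 5/48 among Bankole, Morounke.
Bankole predeceased; the 5/48 allotted to Bankole's branch passes to Bankole's issue by representation.
The 5/48 is divided into 2 equal shares of 5/96 among Ebele, Adaeze.
Ebele is living and takes 5/96.
Adaeze is living and takes 5/96.
Morounke is living and takes 5/48.
Chukwudi is living and takes 5/24.
Chidinma is living and takes 5/24.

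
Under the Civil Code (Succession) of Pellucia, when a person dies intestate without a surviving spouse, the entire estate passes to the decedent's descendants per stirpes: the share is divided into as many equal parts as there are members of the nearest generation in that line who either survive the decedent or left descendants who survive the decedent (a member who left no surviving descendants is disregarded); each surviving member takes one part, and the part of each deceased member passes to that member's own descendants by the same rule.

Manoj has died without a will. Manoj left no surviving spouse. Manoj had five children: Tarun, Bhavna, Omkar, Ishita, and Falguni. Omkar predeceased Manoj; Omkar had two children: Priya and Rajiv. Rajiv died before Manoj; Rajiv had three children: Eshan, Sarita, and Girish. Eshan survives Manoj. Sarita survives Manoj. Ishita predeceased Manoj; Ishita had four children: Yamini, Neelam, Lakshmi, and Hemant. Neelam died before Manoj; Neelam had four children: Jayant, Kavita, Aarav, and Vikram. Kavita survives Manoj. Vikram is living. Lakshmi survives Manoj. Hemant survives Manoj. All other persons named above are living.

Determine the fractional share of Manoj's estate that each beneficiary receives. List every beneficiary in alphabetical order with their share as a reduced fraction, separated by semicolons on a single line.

There is no surviving spouse, so the entire estate passes to Manoj's descendants per stirpes.
The estate is divided into 5 equal shares of 1/5 among Tarun, Bhavna, Omkar, Ishita, Falguni.
Tarun is living and takes 1/5.
Bhavna is living and takes 1/5.
Omkar predeceased; the 1/5 allotted to Omkar's branch passes to Omkar's issue by representation.
The 1/5 is divided into 2 equal shares of 1/10 among Priya, Rajiv.
Priya is living and takes 1/10.
Rajiv predeceased; the 1/10 allotted to Rajiv's branch passes to Rajiv's issue by representation.
The 1/10 is divided into 3 equal shares of 1/30 among Eshan, Sarita, Girish.
Eshan is living and takes 1/30.
Sarita is living and takes 1/30.
Girish is living and takes 1/30.
Ishita predeceased; the 1/5 allotted to Ishita's branch passes to Ishita's issue by representation.
The 1/5 is divided into 4 equal shares of 1/20 among Yamini, Neelam, Lakshmi, Hemant.
Yamini is living and takes 1/20.
Neelam predeceased; the 1/20 allotted to Neelam's branch passes to Neelam's issue by representation.
The 1/20 is divided into 4 equal shares of 1/80 among Jayant, Kavita, Aarav, Vikram.
Jayant is living and takes 1/80.
Kavita is living and takes 1/80.
Aarav is living and takes 1/80.
Vikram is living and takes 1/80.
Lakshmi is living and takes 1/20.
Hemant is living and takes 1/20.
Falguni is living and takes 1/5.

Aarav 1/80; Bhavna 1/5; Eshan 1/30; Falguni 1/5; Girish 1/30; Hemant 1/20; Jayant 1/80; Kavita 1/80; Lakshmi 1/20; Priya 1/10; Sarita 1/30; Tarun 1/5; Vikram 1/80; Yamini 1/20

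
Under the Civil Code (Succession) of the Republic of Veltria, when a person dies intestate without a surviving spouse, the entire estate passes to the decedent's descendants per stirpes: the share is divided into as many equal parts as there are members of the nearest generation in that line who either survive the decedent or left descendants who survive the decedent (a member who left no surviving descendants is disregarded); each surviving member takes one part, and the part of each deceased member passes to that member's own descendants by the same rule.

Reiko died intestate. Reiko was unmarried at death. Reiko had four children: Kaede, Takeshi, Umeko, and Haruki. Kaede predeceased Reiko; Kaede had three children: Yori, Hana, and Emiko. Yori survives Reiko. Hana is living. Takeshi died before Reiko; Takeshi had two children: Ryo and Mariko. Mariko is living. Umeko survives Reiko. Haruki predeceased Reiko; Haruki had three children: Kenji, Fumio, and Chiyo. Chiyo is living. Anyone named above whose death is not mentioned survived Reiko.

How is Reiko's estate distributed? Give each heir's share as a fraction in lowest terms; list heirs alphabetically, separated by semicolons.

Chiyo 1/12; Emiko 1/12; Fumio 1/12; Hana 1/12; Kenji 1/12; Mariko 1/8; Ryo 1/8; Umeko 1/4; Yori 1/12

There is no surviving spouse, so the entire estate passes to Reiko's descendants per stirpes.
The estate is divided into 4 equal shares of 1/4 among Kaede, Takeshi, Umeko, Haruki.
Kaede predeceased; the 1/4 allotted to Kaede's branch passes to Kaede's issue by representation.
The 1/4 is divided into 3 equal shares of 1/12 among Yori, Hana, Emiko.
Yori is living and takes 1/12.
Hana is living and takes 1/12.
Emiko is living and takes 1/12.
Takeshi predeceased; the 1/4 allotted to Takeshi's branch passes to Takeshi's issue by representation.
The 1/4 is divided into 2 equal shares of 1/8 among Ryo, Mariko.
Ryo is living and takes 1/8.
Mariko is living and takes 1/8.
Umeko is living and takes 1/4.
Haruki predeceased; the 1/4 allotted to Haruki's branch passes to Haruki's issue by representation.
The 1/4 is divided into 3 equal shares of 1/12 among Kenji, Fumio, Chiyo.
Kenji is living and takes 1/12.
Fumio is living and takes 1/12.
Chiyo is living and takes 1/12.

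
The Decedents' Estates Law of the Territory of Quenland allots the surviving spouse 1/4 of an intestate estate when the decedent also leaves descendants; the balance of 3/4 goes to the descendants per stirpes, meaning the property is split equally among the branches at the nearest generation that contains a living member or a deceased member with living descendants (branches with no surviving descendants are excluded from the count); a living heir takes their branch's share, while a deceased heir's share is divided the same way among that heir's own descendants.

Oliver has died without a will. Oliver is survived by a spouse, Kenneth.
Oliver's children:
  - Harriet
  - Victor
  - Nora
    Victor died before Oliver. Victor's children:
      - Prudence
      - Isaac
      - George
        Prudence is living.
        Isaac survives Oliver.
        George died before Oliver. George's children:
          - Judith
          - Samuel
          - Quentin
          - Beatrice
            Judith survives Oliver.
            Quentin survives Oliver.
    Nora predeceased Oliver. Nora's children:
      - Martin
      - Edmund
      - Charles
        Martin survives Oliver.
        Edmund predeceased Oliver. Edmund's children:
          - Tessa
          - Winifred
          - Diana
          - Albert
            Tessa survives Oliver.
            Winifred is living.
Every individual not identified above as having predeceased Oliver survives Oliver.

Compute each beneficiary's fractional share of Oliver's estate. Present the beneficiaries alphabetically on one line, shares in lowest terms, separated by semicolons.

Kenneth, as surviving spouse, takes 1/4.
The remaining 3/4 passes to Oliver's descendants per stirpes.
The 3/4 is divided into 3 equal shares of 1/4 among Harriet, Victor, Nora.
Harriet is living and takes 1/4.
Victor predeceased; the 1/4 allotted to Victor's branch passes to Victor's issue by representation.
The 1/4 is divided into 3 equal shares of 1/12 among Prudence, Isaac, George.
Prudence is living and takes 1/12.
Isaac is living and takes 1/12.
George predeceased; the 1/12 allotted to George's branch passes to George's issue by representation.
The 1/12 is divided into 4 equal shares of 1/48 among Judith, Samuel, Quentin, Beatrice.
Judith is living and takes 1/48.
Samuel is living and takes 1/48.
Quentin is living and takes 1/48.
Beatrice is living and takes 1/48.
Nora predeceased; the 1/4 allotted to Nora's branch passes to Nora's issue by representation.
The 1/4 is divided into 3 equal shares of 1/12 among Martin, Edmund, Charles.
Martin is living and takes 1/12.
Edmund predeceased; the 1/12 allotted to Edmund's branch passes to Edmund's issue by representation.
The 1/12 is divided into 4 equal shares of 1/48 among Tessa, Winifred, Diana, Albert.
Tessa is living and takes 1/48.
Winifred is living and takes 1/48.
Diana is living and takes 1/48.
Albert is living and takes 1/48.
Charles is living and takes 1/12.

Albert 1/48; Beatrice 1/48; Charles 1/12; Diana 1/48; Harriet 1/4; Isaac 1/12; Judith 1/48; Kenneth 1/4; Martin 1/12; Prudence 1/12; Quentin 1/48; Samuel 1/48; Tessa 1/48; Winifred 1/48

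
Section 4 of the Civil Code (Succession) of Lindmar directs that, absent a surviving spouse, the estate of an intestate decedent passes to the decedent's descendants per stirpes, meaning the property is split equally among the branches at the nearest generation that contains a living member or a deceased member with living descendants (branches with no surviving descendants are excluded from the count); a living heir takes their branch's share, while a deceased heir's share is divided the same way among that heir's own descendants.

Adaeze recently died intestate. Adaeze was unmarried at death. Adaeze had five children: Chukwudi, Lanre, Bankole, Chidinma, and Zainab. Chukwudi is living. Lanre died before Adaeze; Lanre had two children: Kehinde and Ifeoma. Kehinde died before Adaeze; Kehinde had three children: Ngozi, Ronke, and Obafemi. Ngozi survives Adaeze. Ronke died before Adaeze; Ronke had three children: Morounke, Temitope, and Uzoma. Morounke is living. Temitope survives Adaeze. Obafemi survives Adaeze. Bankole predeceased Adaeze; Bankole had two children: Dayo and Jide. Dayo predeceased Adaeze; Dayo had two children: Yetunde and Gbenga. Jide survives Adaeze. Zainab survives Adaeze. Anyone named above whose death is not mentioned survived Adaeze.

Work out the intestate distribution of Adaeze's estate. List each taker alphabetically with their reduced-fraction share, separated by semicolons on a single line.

Chidinma 1/5; Chukwudi 1/5; Gbenga 1/20; Ifeoma 1/10; Jide 1/10; Morounke 1/90; Ngozi 1/30; Obafemi 1/30; Temitope 1/90; Uzoma 1/90; Yetunde 1/20; Zainab 1/5

There is no surviving spouse, so the entire estate passes to Adaeze's descendants per stirpes.
The estate is divided into 5 equal shares of 1/5 among Chukwudi, Lanre, Bankole, Chidinma, Zainab.
Chukwudi is living and takes 1/5.
Lanre predeceased; the 1/5 allotted to Lanre's branch passes to Lanre's issue by representation.
The 1/5 is divided into 2 equal shares of 1/10 among Kehinde, Ifeoma.
Kehinde predeceased; the 1/10 allotted to Kehinde's branch passes to Kehinde's issue by representation.
The 1/10 is divided into 3 equal shares of 1/30 among Ngozi, Ronke, Obafemi.
Ngozi is living and takes 1/30.
Ronke predeceased; the 1/30 allotted to Ronke's branch passes to Ronke's issue by representation.
The 1/30 is divided into 3 equal shares of 1/90 among Morounke, Temitope, Uzoma.
Morounke is living and takes 1/90.
Temitope is living and takes 1/90.
Uzoma is living and takes 1/90.
Obafemi is living and takes 1/30.
Ifeoma is living and takes 1/10.
Bankole predeceased; the 1/5 allotted to Bankole's branch passes to Bankole's issue by representation.
The 1/5 is divided into 2 equal shares of 1/10 among Dayo, Jide.
Dayo predeceased; the 1/10 allotted to Dayo's branch passes to Dayo's issue by representation.
The 1/10 is divided into 2 equal shares of 1/20 among Yetunde, Gbenga.
Yetunde is living and takes 1/20.
Gbenga is living and takes 1/20.
Jide is living and takes 1/10.
Chidinma is living and takes 1/5.
Zainab is living and takes 1/5.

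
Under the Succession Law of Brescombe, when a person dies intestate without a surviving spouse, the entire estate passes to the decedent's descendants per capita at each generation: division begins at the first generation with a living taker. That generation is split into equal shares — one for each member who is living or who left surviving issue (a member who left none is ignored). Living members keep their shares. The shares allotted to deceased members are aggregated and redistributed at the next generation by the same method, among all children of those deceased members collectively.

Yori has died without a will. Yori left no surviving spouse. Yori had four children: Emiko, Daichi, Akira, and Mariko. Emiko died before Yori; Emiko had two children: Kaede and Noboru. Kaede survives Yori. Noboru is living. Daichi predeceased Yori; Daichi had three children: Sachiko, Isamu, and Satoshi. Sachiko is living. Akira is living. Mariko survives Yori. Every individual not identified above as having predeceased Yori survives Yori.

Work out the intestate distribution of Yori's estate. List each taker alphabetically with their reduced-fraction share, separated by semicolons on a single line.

Akira 1/4; Isamu 1/10; Kaede 1/10; Mariko 1/4; Noboru 1/10; Sachiko 1/10; Satoshi 1/10

There is no surviving spouse, so the entire estate passes to Yori's descendants per capita at each generation.
At generation 1 (Emiko, Daichi, Akira, Mariko) there are 4 shares of (1)/4 = 1/4 each.
Living: Akira and Mariko — each takes 1/4.
Deceased: Emiko and Daichi. Their combined 1/2 is pooled and carried to generation 2.
At generation 2 (Kaede, Noboru, Sachiko, Isamu, Satoshi) there are 5 shares of (1/2)/5 = 1/10 each.
Living: Kaede, Noboru, Sachiko, Isamu, and Satoshi — each takes 1/10.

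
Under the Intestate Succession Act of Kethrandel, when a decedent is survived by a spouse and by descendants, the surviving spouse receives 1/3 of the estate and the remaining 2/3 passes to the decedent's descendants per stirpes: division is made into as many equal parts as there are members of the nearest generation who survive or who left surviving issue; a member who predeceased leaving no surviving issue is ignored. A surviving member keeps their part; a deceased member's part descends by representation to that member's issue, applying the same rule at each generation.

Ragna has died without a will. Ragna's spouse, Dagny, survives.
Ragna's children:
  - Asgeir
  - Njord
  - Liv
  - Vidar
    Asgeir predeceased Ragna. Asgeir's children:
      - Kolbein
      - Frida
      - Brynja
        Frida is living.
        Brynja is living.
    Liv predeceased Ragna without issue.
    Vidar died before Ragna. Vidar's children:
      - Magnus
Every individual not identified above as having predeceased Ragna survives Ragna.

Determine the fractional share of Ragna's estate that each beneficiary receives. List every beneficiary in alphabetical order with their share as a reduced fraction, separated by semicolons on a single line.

Brynja 2/27; Dagny 1/3; Frida 2/27; Kolbein 2/27; Magnus 2/9; Njord 2/9

Dagny, as surviving spouse, takes 1/3.
The remaining 2/3 passes to Ragna's descendants per stirpes.
Liv left no surviving issue, so that branch lapses and is disregarded.
The 2/3 is divided into 3 equal shares of 2/9 among Asgeir, Njord, Vidar.
Asgeir predeceased; the 2/9 allotted to Asgeir's branch passes to Asgeir's issue by representation.
The 2/9 is divided into 3 equal shares of 2/27 among Kolbein, Frida, Brynja.
Kolbein is living and takes 2/27.
Frida is living and takes 2/27.
Brynja is living and takes 2/27.
Njord is living and takes 2/9.
Vidar predeceased; the 2/9 allotted to Vidar's branch passes to Vidar's issue by representation.
Magnus is the sole taker at this level and receives the full 2/9.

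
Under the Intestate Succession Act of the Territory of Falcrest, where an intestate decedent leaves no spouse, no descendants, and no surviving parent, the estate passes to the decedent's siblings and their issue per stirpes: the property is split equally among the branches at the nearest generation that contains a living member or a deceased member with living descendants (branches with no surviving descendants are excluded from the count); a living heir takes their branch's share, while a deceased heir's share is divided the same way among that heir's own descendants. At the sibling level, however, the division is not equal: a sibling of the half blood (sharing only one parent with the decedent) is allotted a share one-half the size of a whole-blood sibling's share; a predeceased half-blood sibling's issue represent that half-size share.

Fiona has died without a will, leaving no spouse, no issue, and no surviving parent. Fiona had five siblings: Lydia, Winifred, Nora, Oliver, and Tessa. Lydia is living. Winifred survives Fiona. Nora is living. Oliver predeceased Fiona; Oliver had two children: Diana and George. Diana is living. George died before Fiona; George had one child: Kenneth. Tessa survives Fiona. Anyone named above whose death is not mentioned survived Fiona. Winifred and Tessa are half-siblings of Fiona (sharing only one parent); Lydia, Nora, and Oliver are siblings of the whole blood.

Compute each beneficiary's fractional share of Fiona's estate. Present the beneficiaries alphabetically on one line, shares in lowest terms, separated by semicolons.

No spouse, descendants, or parent survives, so the estate passes to Fiona's siblings per stirpes.
Half-blood siblings count for one-half the weight of whole-blood siblings at the initial division.
Dividing 1 in proportion to weights (total weight 4): Lydia (weight 1) → 1/4; Winifred (weight 1/2) → 1/8; Nora (weight 1) → 1/4; Oliver (weight 1) → 1/4; Tessa (weight 1/2) → 1/8.
Lydia is living and takes 1/4.
Winifred is living and takes 1/8.
Nora is living and takes 1/4.
Oliver predeceased; the 1/4 allotted to Oliver's branch passes to Oliver's issue by representation.
The 1/4 is divided into 2 equal shares of 1/8 among Diana, George.
Diana is living and takes 1/8.
George predeceased; the 1/8 allotted to George's branch passes to George's issue by representation.
Kenneth is the sole taker at this level and receives the full 1/8.
Tessa is living and takes 1/8.

Diana 1/8; Kenneth 1/8; Lydia 1/4; Nora 1/4; Tessa 1/8; Winifred 1/8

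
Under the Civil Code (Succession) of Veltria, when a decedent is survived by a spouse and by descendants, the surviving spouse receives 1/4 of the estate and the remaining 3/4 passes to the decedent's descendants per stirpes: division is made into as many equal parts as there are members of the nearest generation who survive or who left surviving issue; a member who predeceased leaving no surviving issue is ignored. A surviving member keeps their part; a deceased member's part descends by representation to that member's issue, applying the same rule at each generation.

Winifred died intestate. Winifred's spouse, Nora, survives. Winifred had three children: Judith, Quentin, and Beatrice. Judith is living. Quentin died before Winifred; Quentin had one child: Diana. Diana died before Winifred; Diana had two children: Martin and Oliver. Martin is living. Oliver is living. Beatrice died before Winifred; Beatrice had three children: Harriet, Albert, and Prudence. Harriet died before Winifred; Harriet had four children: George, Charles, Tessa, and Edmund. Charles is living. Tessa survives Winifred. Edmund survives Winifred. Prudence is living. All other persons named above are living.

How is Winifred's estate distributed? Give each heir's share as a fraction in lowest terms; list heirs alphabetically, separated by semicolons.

Nora, as surviving spouse, takes 1/4.
The remaining 3/4 passes to Winifred's descendants per stirpes.
The 3/4 is divided into 3 equal shares of 1/4 among Judith, Quentin, Beatrice.
Judith is living and takes 1/4.
Quentin predeceased; the 1/4 allotted to Quentin's branch passes to Quentin's issue by representation.
Diana's line is the sole branch at this level, so the full 1/4 passes to Diana's issue by representation.
The 1/4 is divided into 2 equal shares of 1/8 among Martin, Oliver.
Martin is living and takes 1/8.
Oliver is living and takes 1/8.
Beatrice predeceased; the 1/4 allotted to Beatrice's branch passes to Beatrice's issue by representation.
The 1/4 is divided into 3 equal shares of 1/12 among Harriet, Albert, Prudence.
Harriet predeceased; the 1/12 allotted to Harriet's branch passes to Harriet's issue by representation.
The 1/12 is divided into 4 equal shares of 1/48 among George, Charles, Tessa, Edmund.
George is living and takes 1/48.
Charles is living and takes 1/48.
Tessa is living and takes 1/48.
Edmund is living and takes 1/48.
Albert is living and takes 1/12.
Prudence is living and takes 1/12.

Albert 1/12; Charles 1/48; Edmund 1/48; George 1/48; Judith 1/4; Martin 1/8; Nora 1/4; Oliver 1/8; Prudence 1/12; Tessa 1/48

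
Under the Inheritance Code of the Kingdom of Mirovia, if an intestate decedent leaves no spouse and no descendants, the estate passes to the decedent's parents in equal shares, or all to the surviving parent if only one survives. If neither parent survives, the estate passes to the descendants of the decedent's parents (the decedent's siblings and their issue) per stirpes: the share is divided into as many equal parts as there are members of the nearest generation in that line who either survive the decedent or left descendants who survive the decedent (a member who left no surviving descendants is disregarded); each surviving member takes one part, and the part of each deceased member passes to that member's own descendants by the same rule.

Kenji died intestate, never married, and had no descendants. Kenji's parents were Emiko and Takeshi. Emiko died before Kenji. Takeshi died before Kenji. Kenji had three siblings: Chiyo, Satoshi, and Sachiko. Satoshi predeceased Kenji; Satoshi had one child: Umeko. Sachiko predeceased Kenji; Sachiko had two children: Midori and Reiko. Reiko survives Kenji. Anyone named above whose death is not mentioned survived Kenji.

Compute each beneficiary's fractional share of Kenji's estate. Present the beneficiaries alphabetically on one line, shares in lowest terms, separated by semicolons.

Chiyo 1/3; Midori 1/6; Reiko 1/6; Umeko 1/3

Neither parent survives and there are no descendants, so the estate passes to Kenji's siblings and their issue per stirpes.
The estate is divided into 3 equal shares of 1/3 among Chiyo, Satoshi, Sachiko.
Chiyo is living and takes 1/3.
Satoshi predeceased; the 1/3 allotted to Satoshi's branch passes to Satoshi's issue by representation.
Umeko is the sole taker at this level and receives the full 1/3.
Sachiko predeceased; the 1/3 allotted to Sachiko's branch passes to Sachiko's issue by representation.
The 1/3 is divided into 2 equal shares of 1/6 among Midori, Reiko.
Midori is living and takes 1/6.
Reiko is living and takes 1/6.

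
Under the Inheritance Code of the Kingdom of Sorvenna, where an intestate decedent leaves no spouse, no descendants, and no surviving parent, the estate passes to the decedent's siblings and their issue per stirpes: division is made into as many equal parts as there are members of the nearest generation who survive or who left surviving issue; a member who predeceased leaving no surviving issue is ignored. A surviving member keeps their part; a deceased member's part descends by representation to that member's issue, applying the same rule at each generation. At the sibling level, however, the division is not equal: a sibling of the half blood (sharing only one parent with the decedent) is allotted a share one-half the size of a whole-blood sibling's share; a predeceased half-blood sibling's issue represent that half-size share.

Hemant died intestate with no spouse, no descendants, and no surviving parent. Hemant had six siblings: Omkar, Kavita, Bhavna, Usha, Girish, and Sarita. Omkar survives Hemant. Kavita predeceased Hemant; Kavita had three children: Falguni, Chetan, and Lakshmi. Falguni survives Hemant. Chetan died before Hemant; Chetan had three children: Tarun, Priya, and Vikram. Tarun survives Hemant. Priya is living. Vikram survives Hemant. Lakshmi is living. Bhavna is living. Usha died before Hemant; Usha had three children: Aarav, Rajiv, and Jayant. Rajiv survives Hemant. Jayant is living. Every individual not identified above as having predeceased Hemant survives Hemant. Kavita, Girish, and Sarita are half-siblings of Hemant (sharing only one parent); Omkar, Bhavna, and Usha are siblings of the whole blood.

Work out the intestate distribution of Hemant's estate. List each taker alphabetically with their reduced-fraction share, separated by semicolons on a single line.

No spouse, descendants, or parent survives, so the estate passes to Hemant's siblings per stirpes.
Half-blood siblings count for one-half the weight of whole-blood siblings at the initial division.
Dividing 1 in proportion to weights (total weight 9/2): Omkar (weight 1) → 2/9; Kavita (weight 1/2) → 1/9; Bhavna (weight 1) → 2/9; Usha (weight 1) → 2/9; Girish (weight 1/2) → 1/9; Sarita (weight 1/2) → 1/9.
Omkar is living and takes 2/9.
Kavita predeceased; the 1/9 allotted to Kavita's branch passes to Kavita's issue by representation.
The 1/9 is divided into 3 equal shares of 1/27 among Falguni, Chetan, Lakshmi.
Falguni is living and takes 1/27.
Chetan predeceased; the 1/27 allotted to Chetan's branch passes to Chetan's issue by representation.
The 1/27 is divided into 3 equal shares of 1/81 among Tarun, Priya, Vikram.
Tarun is living and takes 1/81.
Priya is living and takes 1/81.
Vikram is living and takes 1/81.
Lakshmi is living and takes 1/27.
Bhavna is living and takes 2/9.
Usha predeceased; the 2/9 allotted to Usha's branch passes to Usha's issue by representation.
The 2/9 is divided into 3 equal shares of 2/27 among Aarav, Rajiv, Jayant.
Aarav is living and takes 2/27.
Rajiv is living and takes 2/27.
Jayant is living and takes 2/27.
Girish is living and takes 1/9.
Sarita is living and takes 1/9.

Aarav 2/27; Bhavna 2/9; Falguni 1/27; Girish 1/9; Jayant 2/27; Lakshmi 1/27; Omkar 2/9; Priya 1/81; Rajiv 2/27; Sarita 1/9; Tarun 1/81; Vikram 1/81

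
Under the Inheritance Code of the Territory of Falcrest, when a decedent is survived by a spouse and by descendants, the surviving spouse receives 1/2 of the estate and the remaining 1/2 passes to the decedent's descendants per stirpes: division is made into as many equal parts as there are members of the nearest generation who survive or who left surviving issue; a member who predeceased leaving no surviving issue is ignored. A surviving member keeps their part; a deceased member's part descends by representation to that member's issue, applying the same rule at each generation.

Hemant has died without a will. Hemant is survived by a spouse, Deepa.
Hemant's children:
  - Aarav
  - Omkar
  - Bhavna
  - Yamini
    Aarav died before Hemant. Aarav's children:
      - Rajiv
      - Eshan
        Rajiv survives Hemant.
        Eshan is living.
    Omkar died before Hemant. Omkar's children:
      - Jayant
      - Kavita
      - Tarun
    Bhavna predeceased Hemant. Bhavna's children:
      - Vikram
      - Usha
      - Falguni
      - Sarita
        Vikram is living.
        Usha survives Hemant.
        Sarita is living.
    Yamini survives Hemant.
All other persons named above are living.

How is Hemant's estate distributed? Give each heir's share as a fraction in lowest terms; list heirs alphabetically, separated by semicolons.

Deepa 1/2; Eshan 1/16; Falguni 1/32; Jayant 1/24; Kavita 1/24; Rajiv 1/16; Sarita 1/32; Tarun 1/24; Usha 1/32; Vikram 1/32; Yamini 1/8

Deepa, as surviving spouse, takes 1/2.
The remaining 1/2 passes to Hemant's descendants per stirpes.
The 1/2 is divided into 4 equal shares of 1/8 among Aarav, Omkar, Bhavna, Yamini.
Aarav predeceased; the 1/8 allotted to Aarav's branch passes to Aarav's issue by representation.
The 1/8 is divided into 2 equal shares of 1/16 among Rajiv, Eshan.
Rajiv is living and takes 1/16.
Eshan is living and takes 1/16.
Omkar predeceased; the 1/8 allotted to Omkar's branch passes to Omkar's issue by representation.
The 1/8 is divided into 3 equal shares of 1/24 among Jayant, Kavita, Tarun.
Jayant is living and takes 1/24.
Kavita is living and takes 1/24.
Tarun is living and takes 1/24.
Bhavna predeceased; the 1/8 allotted to Bhavna's branch passes to Bhavna's issue by representation.
The 1/8 is divided into 4 equal shares of 1/32 among Vikram, Usha, Falguni, Sarita.
Vikram is living and takes 1/32.
Usha is living and takes 1/32.
Falguni is living and takes 1/32.
Sarita is living and takes 1/32.
Yamini is living and takes 1/8.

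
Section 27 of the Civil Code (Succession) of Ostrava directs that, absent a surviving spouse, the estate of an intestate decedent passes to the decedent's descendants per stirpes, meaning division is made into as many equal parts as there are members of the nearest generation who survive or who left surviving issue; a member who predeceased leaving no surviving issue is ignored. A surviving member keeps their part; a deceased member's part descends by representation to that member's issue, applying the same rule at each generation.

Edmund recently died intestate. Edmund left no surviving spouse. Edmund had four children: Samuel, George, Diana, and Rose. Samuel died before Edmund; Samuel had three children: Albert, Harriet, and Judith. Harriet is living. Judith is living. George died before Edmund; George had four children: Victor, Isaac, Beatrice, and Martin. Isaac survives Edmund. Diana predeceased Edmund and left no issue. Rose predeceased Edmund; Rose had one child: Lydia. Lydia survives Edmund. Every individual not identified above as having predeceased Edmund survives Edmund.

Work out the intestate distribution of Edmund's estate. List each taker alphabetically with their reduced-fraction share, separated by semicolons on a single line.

There is no surviving spouse, so the entire estate passes to Edmund's descendants per stirpes.
Diana left no surviving issue, so that branch lapses and is disregarded.
The estate is divided into 3 equal shares of 1/3 among Samuel, George, Rose.
Samuel predeceased; the 1/3 allotted to Samuel's branch passes to Samuel's issue by representation.
The 1/3 is divided into 3 equal shares of 1/9 among Albert, Harriet, Judith.
Albert is living and takes 1/9.
Harriet is living and takes 1/9.
Judith is living and takes 1/9.
George predeceased; the 1/3 allotted to George's branch passes to George's issue by representation.
The 1/3 is divided into 4 equal shares of 1/12 among Victor, Isaac, Beatrice, Martin.
Victor is living and takes 1/12.
Isaac is living and takes 1/12.
Beatrice is living and takes 1/12.
Martin is living and takes 1/12.
Rose predeceased; the 1/3 allotted to Rose's branch passes to Rose's issue by representation.
Lydia is the sole taker at this level and receives the full 1/3.

Albert 1/9; Beatrice 1/12; Harriet 1/9; Isaac 1/12; Judith 1/9; Lydia 1/3; Martin 1/12; Victor 1/12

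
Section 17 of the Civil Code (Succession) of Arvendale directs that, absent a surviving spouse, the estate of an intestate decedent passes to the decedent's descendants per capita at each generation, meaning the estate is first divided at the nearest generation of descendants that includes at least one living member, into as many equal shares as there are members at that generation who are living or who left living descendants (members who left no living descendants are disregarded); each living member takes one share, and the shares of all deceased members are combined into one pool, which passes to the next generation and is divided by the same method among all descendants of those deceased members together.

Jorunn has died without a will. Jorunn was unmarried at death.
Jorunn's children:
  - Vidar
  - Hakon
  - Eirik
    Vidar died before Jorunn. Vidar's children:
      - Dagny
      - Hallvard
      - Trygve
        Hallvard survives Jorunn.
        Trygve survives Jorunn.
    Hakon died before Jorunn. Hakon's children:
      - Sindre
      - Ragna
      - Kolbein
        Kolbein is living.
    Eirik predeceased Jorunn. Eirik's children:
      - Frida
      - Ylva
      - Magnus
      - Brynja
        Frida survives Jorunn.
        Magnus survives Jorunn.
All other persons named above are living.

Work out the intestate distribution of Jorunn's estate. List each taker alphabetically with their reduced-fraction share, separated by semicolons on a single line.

There is no surviving spouse, so the entire estate passes to Jorunn's descendants per capita at each generation.
No one at generation 1 (Vidar, Hakon, Eirik) is living; moving to the next generation.
At generation 2 (Dagny, Hallvard, Trygve, Sindre, Ragna, Kolbein, Frida, Ylva, Magnus, Brynja) there are 10 shares of (1)/10 = 1/10 each.
Living: Dagny, Hallvard, Trygve, Sindre, Ragna, Kolbein, Frida, Ylva, Magnus, and Brynja — each takes 1/10.

Brynja 1/10; Dagny 1/10; Frida 1/10; Hallvard 1/10; Kolbein 1/10; Magnus 1/10; Ragna 1/10; Sindre 1/10; Trygve 1/10; Ylva 1/10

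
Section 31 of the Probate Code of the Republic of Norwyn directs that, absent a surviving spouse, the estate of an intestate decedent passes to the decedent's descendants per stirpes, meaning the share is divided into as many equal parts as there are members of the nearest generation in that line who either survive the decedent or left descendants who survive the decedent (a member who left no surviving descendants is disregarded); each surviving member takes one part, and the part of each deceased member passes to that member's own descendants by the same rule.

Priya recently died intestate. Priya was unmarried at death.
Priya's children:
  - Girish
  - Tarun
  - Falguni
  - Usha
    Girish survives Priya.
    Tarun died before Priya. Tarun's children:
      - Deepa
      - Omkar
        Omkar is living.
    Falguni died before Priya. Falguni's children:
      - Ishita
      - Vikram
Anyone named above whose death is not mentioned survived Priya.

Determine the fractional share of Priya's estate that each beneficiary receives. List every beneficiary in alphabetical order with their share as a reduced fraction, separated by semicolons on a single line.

There is no surviving spouse, so the entire estate passes to Priya's descendants per stirpes.
The estate is divided into 4 equal shares of 1/4 among Girish, Tarun, Falguni, Usha.
Girish is living and takes 1/4.
Tarun predeceased; the 1/4 allotted to Tarun's branch passes to Tarun's issue by representation.
The 1/4 is divided into 2 equal shares of 1/8 among Deepa, Omkar.
Deepa is living and takes 1/8.
Omkar is living and takes 1/8.
Falguni predeceased; the 1/4 allotted to Falguni's branch passes to Falguni's issue by representation.
The 1/4 is divided into 2 equal shares of 1/8 among Ishita, Vikram.
Ishita is living and takes 1/8.
Vikram is living and takes 1/8.
Usha is living and takes 1/4.

Deepa 1/8; Girish 1/4; Ishita 1/8; Omkar 1/8; Usha 1/4; Vikram 1/8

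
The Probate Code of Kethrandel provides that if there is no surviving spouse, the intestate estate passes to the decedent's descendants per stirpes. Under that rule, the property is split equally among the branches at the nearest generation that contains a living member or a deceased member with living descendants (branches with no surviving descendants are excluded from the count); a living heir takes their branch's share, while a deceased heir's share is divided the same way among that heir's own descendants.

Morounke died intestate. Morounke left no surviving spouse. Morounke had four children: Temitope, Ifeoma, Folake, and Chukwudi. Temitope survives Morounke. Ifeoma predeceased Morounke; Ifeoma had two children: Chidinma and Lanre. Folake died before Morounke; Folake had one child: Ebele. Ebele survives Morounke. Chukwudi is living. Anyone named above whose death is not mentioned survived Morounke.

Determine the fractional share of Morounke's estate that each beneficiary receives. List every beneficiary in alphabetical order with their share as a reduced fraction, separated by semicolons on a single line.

Chidinma 1/8; Chukwudi 1/4; Ebele 1/4; Lanre 1/8; Temitope 1/4

There is no surviving spouse, so the entire estate passes to Morounke's descendants per stirpes.
The estate is divided into 4 equal shares of 1/4 among Temitope, Ifeoma, Folake, Chukwudi.
Temitope is living and takes 1/4.
Ifeoma predeceased; the 1/4 allotted to Ifeoma's branch passes to Ifeoma's issue by representation.
The 1/4 is divided into 2 equal shares of 1/8 among Chidinma, Lanre.
Chidinma is living and takes 1/8.
Lanre is living and takes 1/8.
Folake predeceased; the 1/4 allotted to Folake's branch passes to Folake's issue by representation.
Ebele is the sole taker at this level and receives the full 1/4.
Chukwudi is living and takes 1/4.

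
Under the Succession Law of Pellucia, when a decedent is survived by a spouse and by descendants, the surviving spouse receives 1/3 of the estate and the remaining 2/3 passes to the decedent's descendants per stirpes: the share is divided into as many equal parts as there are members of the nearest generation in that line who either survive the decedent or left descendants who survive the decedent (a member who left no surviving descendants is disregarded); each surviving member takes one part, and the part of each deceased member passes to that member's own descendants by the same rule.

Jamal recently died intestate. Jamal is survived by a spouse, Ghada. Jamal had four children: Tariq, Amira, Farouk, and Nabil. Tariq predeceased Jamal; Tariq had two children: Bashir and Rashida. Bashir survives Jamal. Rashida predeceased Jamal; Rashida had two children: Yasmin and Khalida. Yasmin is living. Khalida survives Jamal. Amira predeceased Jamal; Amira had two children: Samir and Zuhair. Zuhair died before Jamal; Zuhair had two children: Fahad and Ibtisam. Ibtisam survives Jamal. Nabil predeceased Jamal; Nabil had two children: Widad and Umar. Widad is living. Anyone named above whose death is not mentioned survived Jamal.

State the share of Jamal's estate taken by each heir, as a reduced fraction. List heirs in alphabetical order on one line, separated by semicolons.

Bashir 1/12; Fahad 1/24; Farouk 1/6; Ghada 1/3; Ibtisam 1/24; Khalida 1/24; Samir 1/12; Umar 1/12; Widad 1/12; Yasmin 1/24

Ghada, as surviving spouse, takes 1/3.
The remaining 2/3 passes to Jamal's descendants per stirpes.
The 2/3 is divided into 4 equal shares of 1/6 among Tariq, Amira, Farouk, Nabil.
Tariq predeceased; the 1/6 allotted to Tariq's branch passes to Tariq's issue by representation.
The 1/6 is divided into 2 equal shares of 1/12 among Bashir, Rashida.
Bashir is living and takes 1/12.
Rashida predeceased; the 1/12 allotted to Rashida's branch passes to Rashida's issue by representation.
The 1/12 is divided into 2 equal shares of 1/24 among Yasmin, Khalida.
Yasmin is living and takes 1/24.
Khalida is living and takes 1/24.
Amira predeceased; the 1/6 allotted to Amira's branch passes to Amira's issue by representation.
The 1/6 is divided into 2 equal shares of 1/12 among Samir, Zuhair.
Samir is living and takes 1/12.
Zuhair predeceased; the 1/12 allotted to Zuhair's branch passes to Zuhair's issue by representation.
The 1/12 is divided into 2 equal shares of 1/24 among Fahad, Ibtisam.
Fahad is living and takes 1/24.
Ibtisam is living and takes 1/24.
Farouk is living and takes 1/6.
Nabil predeceased; the 1/6 allotted to Nabil's branch passes to Nabil's issue by representation.
The 1/6 is divided into 2 equal shares of 1/12 among Widad, Umar.
Widad is living and takes 1/12.
Umar is living and takes 1/12.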